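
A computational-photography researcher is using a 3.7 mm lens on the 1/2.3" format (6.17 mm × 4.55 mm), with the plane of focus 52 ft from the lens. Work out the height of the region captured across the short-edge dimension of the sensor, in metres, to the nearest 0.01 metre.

dₒ: 52 ft × 304.8 mm/ft = 15849.60 mm.
Similar triangles through the lens centre give W/dₒ = h/dᵢ; with 1/f = 1/dₒ + 1/dᵢ this gives W = h·(dₒ − f)/f.
W = 4.55 mm × (15849.6 − 3.7) / 3.7 = 4.55 × 4282.6755 ≈ 19486.174 mm = 19.4862 m.

19.49 m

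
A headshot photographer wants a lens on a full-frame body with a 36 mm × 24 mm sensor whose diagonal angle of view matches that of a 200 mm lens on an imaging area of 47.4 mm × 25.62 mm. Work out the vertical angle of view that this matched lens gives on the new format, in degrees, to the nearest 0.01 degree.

8.55°

Sensor diagonal = √(47.4² + 25.62²) = √2903.1444 ≈ 53.8808 mm.
Sensor diagonal = √(36² + 24²) = √1872.0000 ≈ 43.2666 mm.
Equal diagonal AOV ⇒ f₂ = f₁ · 43.2666/53.8808 = 200 × 0.80301 ≈ 160.6011 mm.
Vertical AOV on the new format = 2·arctan(24 / (2 × 160.6011)) = 2·arctan(0.07472) ≈ 8.5463°.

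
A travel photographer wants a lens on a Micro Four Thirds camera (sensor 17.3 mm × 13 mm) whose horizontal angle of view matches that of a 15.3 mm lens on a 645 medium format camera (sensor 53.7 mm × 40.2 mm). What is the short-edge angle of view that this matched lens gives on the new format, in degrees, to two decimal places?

105.65°

Equal horizontal AOV ⇒ f₂ = f₁ · 17.3/53.7 = 15.3 × 0.32216 ≈ 4.9291 mm.
Short-edge AOV on the new format = 2·arctan(13 / (2 × 4.9291)) = 2·arctan(1.31871) ≈ 105.6528°.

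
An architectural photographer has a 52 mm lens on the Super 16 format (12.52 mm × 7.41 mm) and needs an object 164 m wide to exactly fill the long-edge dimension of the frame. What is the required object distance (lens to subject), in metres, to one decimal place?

681.2 m

W: 164 m = 164000 mm.
Magnification m = w/W = dᵢ/dₒ; combined with 1/f = 1/dₒ + 1/dᵢ this gives dₒ = f·(1 + W/w).
dₒ = 52 mm × (1 + 164000/12.52) = 52 × 13100.0415 ≈ 681202.160 mm = 681.202 m.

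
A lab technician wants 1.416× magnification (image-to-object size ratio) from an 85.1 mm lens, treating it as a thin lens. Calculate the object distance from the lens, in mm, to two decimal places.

With m = dᵢ/dₒ and 1/f = 1/dₒ + 1/dᵢ, substituting dᵢ = m·dₒ gives 1/f = (1 + 1/m)/dₒ, hence dₒ = f·(1 + 1/m).
dₒ = 85.1 × (1 + 1/1.416) = 85.1 × 1.70621 ≈ 145.199 mm.

145.20 mm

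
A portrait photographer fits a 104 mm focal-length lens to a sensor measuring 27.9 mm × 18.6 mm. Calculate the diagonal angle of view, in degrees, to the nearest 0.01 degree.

Sensor diagonal = √(27.9² + 18.6²) = √1124.3700 ≈ 33.5316 mm.
Angle of view α = 2·arctan(d/2f) with d = 33.5316 mm and f = 104 mm.
d/2f = 0.16121; arctan(0.16121) ≈ 9.1578°, so α ≈ 18.3157°.

18.32°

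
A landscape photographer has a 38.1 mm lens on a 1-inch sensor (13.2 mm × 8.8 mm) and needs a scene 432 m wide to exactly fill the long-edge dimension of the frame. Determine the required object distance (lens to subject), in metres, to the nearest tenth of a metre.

W: 432 m = 432000 mm.
Magnification m = w/W = dᵢ/dₒ; combined with 1/f = 1/dₒ + 1/dᵢ this gives dₒ = f·(1 + W/w).
dₒ = 38.1 mm × (1 + 432000/13.2) = 38.1 × 32728.2727 ≈ 1246947.191 mm = 1246.95 m.

1246.9 m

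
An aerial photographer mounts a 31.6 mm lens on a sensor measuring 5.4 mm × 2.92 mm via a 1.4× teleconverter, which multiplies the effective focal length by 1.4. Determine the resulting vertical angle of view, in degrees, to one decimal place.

Effective focal length f = 31.6 × 1.4 = 44.24 mm.
α = 2·arctan(2.92 / (2 × 44.24)) = 2·arctan(0.03300) ≈ 3.7804°.

3.8°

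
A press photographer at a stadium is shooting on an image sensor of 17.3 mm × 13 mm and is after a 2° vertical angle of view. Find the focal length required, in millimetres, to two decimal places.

From α = 2·arctan(h/2f) we get f = h / (2·tan(α/2)).
With h = 13 mm and α/2 = 1°, tan(α/2) ≈ 0.01746, so f ≈ 13 / 0.03491 ≈ 372.3848 mm.

372.38 mm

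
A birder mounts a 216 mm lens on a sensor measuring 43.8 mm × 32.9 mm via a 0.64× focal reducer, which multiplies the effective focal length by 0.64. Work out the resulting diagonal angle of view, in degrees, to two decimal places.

Effective focal length f = 216 × 0.64 = 138.24 mm.
Sensor diagonal = √(43.8² + 32.9²) = √3000.8500 ≈ 54.7800 mm.
α = 2·arctan(54.780 / (2 × 138.24)) = 2·arctan(0.19813) ≈ 22.4142°.

22.41°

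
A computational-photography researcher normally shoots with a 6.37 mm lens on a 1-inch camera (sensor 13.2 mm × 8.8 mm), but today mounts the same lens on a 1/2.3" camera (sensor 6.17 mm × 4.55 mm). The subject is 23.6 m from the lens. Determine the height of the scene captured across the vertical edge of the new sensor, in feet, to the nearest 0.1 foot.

55.3 ft

The focal length stays 6.37 mm; the relevant sensor dimension is now h = 4.55 mm. Object distance dₒ = 23.6 m = 23600 mm.
Thin-lens field height W = h·(dₒ − f)/f = 4.55 × (23600 − 6.37)/6.37 ≈ 16852.593 mm = 16852.593/304.8 ft = 55.2907 ft.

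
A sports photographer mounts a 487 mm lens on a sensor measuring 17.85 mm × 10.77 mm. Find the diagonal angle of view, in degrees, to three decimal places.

2.452°

Sensor diagonal = √(17.85² + 10.77²) = √434.6154 ≈ 20.8474 mm.
Angle of view α = 2·arctan(d/2f) with d = 20.8474 mm and f = 487 mm.
d/2f = 0.02140; arctan(0.02140) ≈ 1.2262°, so α ≈ 2.4523°.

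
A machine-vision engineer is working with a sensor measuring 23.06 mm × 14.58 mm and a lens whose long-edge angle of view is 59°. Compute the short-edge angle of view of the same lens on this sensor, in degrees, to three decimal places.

From the long-edge AOV: f = 23.06 / (2·tan(29.5°)) = 23.06 / 1.13155 ≈ 20.3792 mm.
Short-edge AOV = 2·arctan(14.58 / (2 × 20.3792)) = 2·arctan(0.35772) ≈ 39.3660°.

39.366°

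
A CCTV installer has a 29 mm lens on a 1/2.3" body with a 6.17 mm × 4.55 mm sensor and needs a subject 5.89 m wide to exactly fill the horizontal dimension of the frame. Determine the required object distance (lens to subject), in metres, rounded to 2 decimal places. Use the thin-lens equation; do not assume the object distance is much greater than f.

W: 5.89 m = 5890 mm.
Magnification m = w/W = dᵢ/dₒ; combined with 1/f = 1/dₒ + 1/dᵢ this gives dₒ = f·(1 + W/w).
dₒ = 29 mm × (1 + 5890/6.17) = 29 × 955.6191 ≈ 27712.955 mm = 27.713 m.

27.71 m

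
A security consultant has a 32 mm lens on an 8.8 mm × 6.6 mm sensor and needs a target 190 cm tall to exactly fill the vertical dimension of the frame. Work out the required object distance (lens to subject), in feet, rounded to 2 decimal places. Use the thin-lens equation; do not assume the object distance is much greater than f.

30.33 ft

W: 190 cm = 1900 mm.
Magnification m = h/W = dᵢ/dₒ; combined with 1/f = 1/dₒ + 1/dᵢ this gives dₒ = f·(1 + W/h).
dₒ = 32 mm × (1 + 1900/6.6) = 32 × 288.8788 ≈ 9244.121 mm = 9244.121/304.8 ft = 30.3285 ft.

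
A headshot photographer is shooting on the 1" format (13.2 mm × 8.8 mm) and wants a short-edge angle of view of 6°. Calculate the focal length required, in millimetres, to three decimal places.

From α = 2·arctan(h/2f) we get f = h / (2·tan(α/2)).
With h = 8.8 mm and α/2 = 3°, tan(α/2) ≈ 0.05241, so f ≈ 8.8 / 0.10482 ≈ 83.9570 mm.

83.957 mm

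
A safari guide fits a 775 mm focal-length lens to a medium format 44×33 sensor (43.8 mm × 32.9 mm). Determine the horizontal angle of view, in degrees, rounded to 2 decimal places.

Angle of view α = 2·arctan(w/2f) with w = 43.8 mm and f = 775 mm.
w/2f = 0.02826; arctan(0.02826) ≈ 1.6186°, so α ≈ 3.2373°.

3.24°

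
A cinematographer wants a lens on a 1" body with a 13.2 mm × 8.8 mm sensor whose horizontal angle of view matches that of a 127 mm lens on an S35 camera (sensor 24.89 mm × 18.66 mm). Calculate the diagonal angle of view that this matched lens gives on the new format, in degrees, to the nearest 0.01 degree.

13.43°

Equal horizontal AOV ⇒ f₂ = f₁ · 13.2/24.89 = 127 × 0.53033 ≈ 67.3524 mm.
Sensor diagonal = √(13.2² + 8.8²) = √251.6800 ≈ 15.8644 mm.
Diagonal AOV on the new format = 2·arctan(15.8644 / (2 × 67.3524)) = 2·arctan(0.11777) ≈ 13.4338°.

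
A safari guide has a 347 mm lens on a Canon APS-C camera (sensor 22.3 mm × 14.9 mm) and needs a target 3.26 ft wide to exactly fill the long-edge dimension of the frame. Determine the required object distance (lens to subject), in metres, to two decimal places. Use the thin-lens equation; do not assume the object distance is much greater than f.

15.81 m

W: 3.26 ft × 304.8 mm/ft = 993.65 mm.
Magnification m = w/W = dᵢ/dₒ; combined with 1/f = 1/dₒ + 1/dᵢ this gives dₒ = f·(1 + W/w).
dₒ = 347 mm × (1 + 993.648/22.3) = 347 × 45.5582 ≈ 15808.697 mm = 15.8087 m.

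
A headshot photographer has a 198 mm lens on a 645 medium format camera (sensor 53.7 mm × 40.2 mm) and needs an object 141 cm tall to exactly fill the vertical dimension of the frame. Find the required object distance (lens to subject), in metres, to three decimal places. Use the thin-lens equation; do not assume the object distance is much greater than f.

7.143 m

W: 141 cm = 1410 mm.
Magnification m = h/W = dᵢ/dₒ; combined with 1/f = 1/dₒ + 1/dᵢ this gives dₒ = f·(1 + W/h).
dₒ = 198 mm × (1 + 1410/40.2) = 198 × 36.0746 ≈ 7142.776 mm = 7.14278 m.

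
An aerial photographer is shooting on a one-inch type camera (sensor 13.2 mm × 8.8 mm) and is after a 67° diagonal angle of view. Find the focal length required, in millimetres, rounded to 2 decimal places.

11.98 mm

Sensor diagonal = √(13.2² + 8.8²) = √251.6800 ≈ 15.8644 mm.
From α = 2·arctan(d/2f) we get f = d / (2·tan(α/2)).
With d = 15.8644 mm and α/2 = 33.5°, tan(α/2) ≈ 0.66189, so f ≈ 15.8644 / 1.32377 ≈ 11.9843 mm.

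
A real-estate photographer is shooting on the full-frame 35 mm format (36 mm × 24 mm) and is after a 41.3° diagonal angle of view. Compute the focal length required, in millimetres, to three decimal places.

Sensor diagonal = √(36² + 24²) = √1872.0000 ≈ 43.2666 mm.
From α = 2·arctan(d/2f) we get f = d / (2·tan(α/2)).
With d = 43.2666 mm and α/2 = 20.65°, tan(α/2) ≈ 0.37687, so f ≈ 43.2666 / 0.75374 ≈ 57.4023 mm.

57.402 mm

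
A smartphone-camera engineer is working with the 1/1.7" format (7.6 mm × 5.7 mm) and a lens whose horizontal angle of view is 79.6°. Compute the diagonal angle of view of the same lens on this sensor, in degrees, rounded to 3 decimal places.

From the horizontal AOV: f = 7.6 / (2·tan(39.8°)) = 7.6 / 1.66634 ≈ 4.5609 mm.
Sensor diagonal = √(7.6² + 5.7²) = √90.2500 ≈ 9.5000 mm.
Diagonal AOV = 2·arctan(9.5000 / (2 × 4.5609)) = 2·arctan(1.04146) ≈ 92.3270°.

92.327°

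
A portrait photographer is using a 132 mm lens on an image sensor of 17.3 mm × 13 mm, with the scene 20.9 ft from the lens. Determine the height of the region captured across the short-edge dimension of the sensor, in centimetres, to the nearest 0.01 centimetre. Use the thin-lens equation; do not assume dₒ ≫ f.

61.44 cm

dₒ: 20.9 ft × 304.8 mm/ft = 6370.32 mm.
Similar triangles through the lens centre give W/dₒ = h/dᵢ; with 1/f = 1/dₒ + 1/dᵢ this gives W = h·(dₒ − f)/f.
W = 13 mm × (6370.32 − 132) / 132 = 13 × 47.2600 ≈ 614.380 mm = 61.438 cm.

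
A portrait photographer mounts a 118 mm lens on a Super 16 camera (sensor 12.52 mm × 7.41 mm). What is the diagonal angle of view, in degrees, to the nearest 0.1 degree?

Sensor diagonal = √(12.52² + 7.41²) = √211.6585 ≈ 14.5485 mm.
Angle of view α = 2·arctan(d/2f) with d = 14.5485 mm and f = 118 mm.
d/2f = 0.06165; arctan(0.06165) ≈ 3.5276°, so α ≈ 7.0552°.

7.1°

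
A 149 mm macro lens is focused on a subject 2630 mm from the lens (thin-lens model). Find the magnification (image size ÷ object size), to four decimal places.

0.0601×

Thin lens: 1/f = 1/dₒ + 1/dᵢ → 1/dᵢ = 1/149 − 1/2630 = 0.0063312 mm⁻¹, so dᵢ ≈ 157.9484 mm.
Magnification m = dᵢ/dₒ = 157.9484/2630 ≈ 0.06006.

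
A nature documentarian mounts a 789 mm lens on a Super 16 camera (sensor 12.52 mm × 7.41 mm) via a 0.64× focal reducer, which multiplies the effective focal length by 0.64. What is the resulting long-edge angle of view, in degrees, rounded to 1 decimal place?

Effective focal length f = 789 × 0.64 = 504.96 mm.
α = 2·arctan(12.52 / (2 × 504.96)) = 2·arctan(0.01240) ≈ 1.4205°.

1.4°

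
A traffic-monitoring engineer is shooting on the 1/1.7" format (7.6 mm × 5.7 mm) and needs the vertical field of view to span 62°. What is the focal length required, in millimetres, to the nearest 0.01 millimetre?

From α = 2·arctan(h/2f) we get f = h / (2·tan(α/2)).
With h = 5.7 mm and α/2 = 31°, tan(α/2) ≈ 0.60086, so f ≈ 5.7 / 1.20172 ≈ 4.7432 mm.

4.74 mm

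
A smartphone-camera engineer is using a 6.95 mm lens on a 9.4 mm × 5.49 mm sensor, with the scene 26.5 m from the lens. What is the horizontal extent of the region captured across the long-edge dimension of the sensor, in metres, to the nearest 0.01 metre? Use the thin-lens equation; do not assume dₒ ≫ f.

dₒ: 26.5 m = 26500 mm.
Similar triangles through the lens centre give W/dₒ = w/dᵢ; with 1/f = 1/dₒ + 1/dᵢ this gives W = w·(dₒ − f)/f.
W = 9.4 mm × (26500 − 6.95) / 6.95 = 9.4 × 3811.9496 ≈ 35832.327 mm = 35.8323 m.

35.83 m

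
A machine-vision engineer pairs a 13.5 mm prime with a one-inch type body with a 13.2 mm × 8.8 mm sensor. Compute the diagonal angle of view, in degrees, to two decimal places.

60.87°

Sensor diagonal = √(13.2² + 8.8²) = √251.6800 ≈ 15.8644 mm.
Angle of view α = 2·arctan(d/2f) with d = 15.8644 mm and f = 13.5 mm.
d/2f = 0.58757; arctan(0.58757) ≈ 30.4373°, so α ≈ 60.8745°.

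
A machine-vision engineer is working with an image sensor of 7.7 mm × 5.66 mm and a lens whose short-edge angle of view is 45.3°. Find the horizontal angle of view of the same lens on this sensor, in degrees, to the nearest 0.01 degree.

59.17°

From the short-edge AOV: f = 5.66 / (2·tan(22.65°)) = 5.66 / 0.83457 ≈ 6.7820 mm.
Horizontal AOV = 2·arctan(7.7 / (2 × 6.7820)) = 2·arctan(0.56768) ≈ 59.1657°.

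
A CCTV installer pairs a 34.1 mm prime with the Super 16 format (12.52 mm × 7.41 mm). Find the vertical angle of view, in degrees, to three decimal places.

12.402°

Angle of view α = 2·arctan(h/2f) with h = 7.41 mm and f = 34.1 mm.
h/2f = 0.10865; arctan(0.10865) ≈ 6.2009°, so α ≈ 12.4018°.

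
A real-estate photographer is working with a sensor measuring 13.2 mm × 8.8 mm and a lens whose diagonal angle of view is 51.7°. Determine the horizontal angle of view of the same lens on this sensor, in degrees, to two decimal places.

43.91°

Sensor diagonal = √(13.2² + 8.8²) = √251.6800 ≈ 15.8644 mm.
From the diagonal AOV: f = 15.8644 / (2·tan(25.85°)) = 15.8644 / 0.96899 ≈ 16.3721 mm.
Horizontal AOV = 2·arctan(13.2 / (2 × 16.3721)) = 2·arctan(0.40312) ≈ 43.9112°.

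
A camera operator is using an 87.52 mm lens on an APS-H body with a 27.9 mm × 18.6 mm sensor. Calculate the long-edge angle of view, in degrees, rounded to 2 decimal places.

Angle of view α = 2·arctan(w/2f) with w = 27.9 mm and f = 87.52 mm.
w/2f = 0.15939; arctan(0.15939) ≈ 9.0563°, so α ≈ 18.1126°.

18.11°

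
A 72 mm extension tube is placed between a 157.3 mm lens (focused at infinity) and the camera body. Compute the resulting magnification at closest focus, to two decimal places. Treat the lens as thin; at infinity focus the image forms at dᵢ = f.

0.46×

The tube moves the image plane from f to f + e, so dᵢ = 157.3 + 72 = 229.3 mm. Focus is achieved when 1/f = 1/dₒ + 1/dᵢ, giving dₒ = 1/(1/f − 1/(f+e)).
Magnification m = dᵢ/dₒ = (f+e)·(1/f − 1/(f+e)) = e/f = 72/157.3 ≈ 0.4577.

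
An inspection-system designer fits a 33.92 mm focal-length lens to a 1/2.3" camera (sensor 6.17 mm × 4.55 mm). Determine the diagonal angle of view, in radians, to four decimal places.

Sensor diagonal = √(6.17² + 4.55²) = √58.7714 ≈ 7.6663 mm.
Angle of view α = 2·arctan(d/2f) with d = 7.6663 mm and f = 33.92 mm.
d/2f = 0.11300; arctan(0.11300) ≈ 0.1125 rad, so α ≈ 0.2251 rad.

0.2251 rad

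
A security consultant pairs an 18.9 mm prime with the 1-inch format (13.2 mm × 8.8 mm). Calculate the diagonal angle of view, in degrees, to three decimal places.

Sensor diagonal = √(13.2² + 8.8²) = √251.6800 ≈ 15.8644 mm.
Angle of view α = 2·arctan(d/2f) with d = 15.8644 mm and f = 18.9 mm.
d/2f = 0.41969; arctan(0.41969) ≈ 22.7675°, so α ≈ 45.5350°.

45.535°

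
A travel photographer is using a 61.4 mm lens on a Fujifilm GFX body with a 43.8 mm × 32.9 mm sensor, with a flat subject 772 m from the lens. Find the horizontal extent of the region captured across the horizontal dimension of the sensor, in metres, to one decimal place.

550.7 m

dₒ: 772 m = 772000 mm.
Similar triangles through the lens centre give W/dₒ = w/dᵢ; with 1/f = 1/dₒ + 1/dᵢ this gives W = w·(dₒ − f)/f.
W = 43.8 mm × (772000 − 61.4) / 61.4 = 43.8 × 12572.2899 ≈ 550666.298 mm = 550.666 m.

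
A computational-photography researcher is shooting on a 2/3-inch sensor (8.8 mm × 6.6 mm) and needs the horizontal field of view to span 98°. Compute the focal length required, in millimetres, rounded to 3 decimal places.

From α = 2·arctan(w/2f) we get f = w / (2·tan(α/2)).
With w = 8.8 mm and α/2 = 49°, tan(α/2) ≈ 1.15037, so f ≈ 8.8 / 2.30074 ≈ 3.8249 mm.

3.825 mm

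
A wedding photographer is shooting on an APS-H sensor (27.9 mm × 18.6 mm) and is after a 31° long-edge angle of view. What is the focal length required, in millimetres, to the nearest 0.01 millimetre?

50.30 mm

From α = 2·arctan(w/2f) we get f = w / (2·tan(α/2)).
With w = 27.9 mm and α/2 = 15.5°, tan(α/2) ≈ 0.27732, so f ≈ 27.9 / 0.55465 ≈ 50.3021 mm.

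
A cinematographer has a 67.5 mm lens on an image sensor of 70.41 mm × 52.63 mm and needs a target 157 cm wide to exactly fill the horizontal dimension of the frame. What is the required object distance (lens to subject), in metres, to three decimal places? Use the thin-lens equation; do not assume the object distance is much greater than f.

1.573 m

W: 157 cm = 1570 mm.
Magnification m = w/W = dᵢ/dₒ; combined with 1/f = 1/dₒ + 1/dᵢ this gives dₒ = f·(1 + W/w).
dₒ = 67.5 mm × (1 + 1570/70.41) = 67.5 × 23.2980 ≈ 1572.613 mm = 1.57261 m.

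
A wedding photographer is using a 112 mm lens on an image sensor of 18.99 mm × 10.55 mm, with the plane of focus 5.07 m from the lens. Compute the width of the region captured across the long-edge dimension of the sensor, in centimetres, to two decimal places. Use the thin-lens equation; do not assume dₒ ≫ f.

84.06 cm

dₒ: 5.07 m = 5070 mm.
Similar triangles through the lens centre give W/dₒ = w/dᵢ; with 1/f = 1/dₒ + 1/dᵢ this gives W = w·(dₒ − f)/f.
W = 18.99 mm × (5070 − 112) / 112 = 18.99 × 44.2679 ≈ 840.647 mm = 84.0647 cm.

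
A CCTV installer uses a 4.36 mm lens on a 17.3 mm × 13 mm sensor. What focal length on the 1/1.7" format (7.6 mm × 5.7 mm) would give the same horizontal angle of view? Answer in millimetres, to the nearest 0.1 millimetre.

1.9 mm

Equal angle of view means equal width/f ratio, so f₂ = f₁ · (width₂/width₁) = 4.36 × 7.6/17.3.
f₂ = 4.36 × 0.43931 ≈ 1.915 mm.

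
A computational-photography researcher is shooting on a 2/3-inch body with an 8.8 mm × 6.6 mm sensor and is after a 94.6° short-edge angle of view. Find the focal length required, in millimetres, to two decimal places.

From α = 2·arctan(h/2f) we get f = h / (2·tan(α/2)).
With h = 6.6 mm and α/2 = 47.3°, tan(α/2) ≈ 1.08369, so f ≈ 6.6 / 2.16738 ≈ 3.0452 mm.

3.05 mm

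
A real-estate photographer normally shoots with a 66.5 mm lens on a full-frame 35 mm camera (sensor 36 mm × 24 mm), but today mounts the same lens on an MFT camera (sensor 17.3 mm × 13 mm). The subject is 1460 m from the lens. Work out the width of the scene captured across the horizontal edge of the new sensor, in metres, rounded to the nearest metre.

380 m

The focal length stays 66.5 mm; the relevant sensor dimension is now w = 17.3 mm. Object distance dₒ = 1460 m = 1.46e+06 mm.
Thin-lens field width W = w·(dₒ − f)/f = 17.3 × (1.46e+06 − 66.5)/66.5 ≈ 379802.249 mm = 379.802 m.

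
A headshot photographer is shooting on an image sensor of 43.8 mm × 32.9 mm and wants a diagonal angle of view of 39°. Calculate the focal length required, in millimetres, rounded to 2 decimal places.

77.35 mm

Sensor diagonal = √(43.8² + 32.9²) = √3000.8500 ≈ 54.7800 mm.
From α = 2·arctan(d/2f) we get f = d / (2·tan(α/2)).
With d = 54.7800 mm and α/2 = 19.5°, tan(α/2) ≈ 0.35412, so f ≈ 54.7800 / 0.70824 ≈ 77.3470 mm.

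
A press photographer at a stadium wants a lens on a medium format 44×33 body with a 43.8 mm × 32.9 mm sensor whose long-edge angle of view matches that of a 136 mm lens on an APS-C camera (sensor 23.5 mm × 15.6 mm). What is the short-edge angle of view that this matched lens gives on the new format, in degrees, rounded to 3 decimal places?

7.426°

Equal long-edge AOV ⇒ f₂ = f₁ · 43.8/23.5 = 136 × 1.86383 ≈ 253.4809 mm.
Short-edge AOV on the new format = 2·arctan(32.9 / (2 × 253.4809)) = 2·arctan(0.06490) ≈ 7.4262°.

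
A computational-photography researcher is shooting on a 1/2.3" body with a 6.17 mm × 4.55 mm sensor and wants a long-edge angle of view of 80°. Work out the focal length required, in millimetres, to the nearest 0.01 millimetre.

From α = 2·arctan(w/2f) we get f = w / (2·tan(α/2)).
With w = 6.17 mm and α/2 = 40°, tan(α/2) ≈ 0.83910, so f ≈ 6.17 / 1.67820 ≈ 3.6766 mm.

3.68 mm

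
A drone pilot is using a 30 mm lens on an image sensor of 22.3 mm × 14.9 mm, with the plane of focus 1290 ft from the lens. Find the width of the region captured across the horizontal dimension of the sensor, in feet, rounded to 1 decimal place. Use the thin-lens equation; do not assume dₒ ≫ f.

dₒ: 1290 ft × 304.8 mm/ft = 393191.99 mm.
Similar triangles through the lens centre give W/dₒ = w/dᵢ; with 1/f = 1/dₒ + 1/dᵢ this gives W = w·(dₒ − f)/f.
W = 22.3 mm × (393192 − 30) / 30 = 22.3 × 13105.3996 ≈ 292250.411 mm = 292250.411/304.8 ft = 958.827 ft.

958.8 ft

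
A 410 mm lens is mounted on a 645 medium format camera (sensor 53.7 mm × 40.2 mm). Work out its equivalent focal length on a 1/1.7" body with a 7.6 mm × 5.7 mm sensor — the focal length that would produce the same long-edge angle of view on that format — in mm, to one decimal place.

Equal angle of view means equal width/f ratio, so f₂ = f₁ · (width₂/width₁) = 410 × 7.6/53.7.
f₂ = 410 × 0.14153 ≈ 58.026 mm.

58.0 mm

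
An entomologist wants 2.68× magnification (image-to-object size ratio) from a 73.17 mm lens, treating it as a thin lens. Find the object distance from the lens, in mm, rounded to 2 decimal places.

100.47 mm

With m = dᵢ/dₒ and 1/f = 1/dₒ + 1/dᵢ, substituting dᵢ = m·dₒ gives 1/f = (1 + 1/m)/dₒ, hence dₒ = f·(1 + 1/m).
dₒ = 73.17 × (1 + 1/2.68) = 73.17 × 1.37313 ≈ 100.472 mm.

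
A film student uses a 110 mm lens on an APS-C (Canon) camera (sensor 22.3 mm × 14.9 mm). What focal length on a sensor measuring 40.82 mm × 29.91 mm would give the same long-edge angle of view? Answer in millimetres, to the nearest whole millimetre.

Equal angle of view means equal width/f ratio, so f₂ = f₁ · (width₂/width₁) = 110 × 40.82/22.3.
f₂ = 110 × 1.83049 ≈ 201.354 mm.

201 mm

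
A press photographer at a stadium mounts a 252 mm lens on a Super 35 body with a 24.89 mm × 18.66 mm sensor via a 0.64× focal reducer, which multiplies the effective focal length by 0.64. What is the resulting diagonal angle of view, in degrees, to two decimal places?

11.02°

Effective focal length f = 252 × 0.64 = 161.28 mm.
Sensor diagonal = √(24.89² + 18.66²) = √967.7077 ≈ 31.1080 mm.
α = 2·arctan(31.108 / (2 × 161.28)) = 2·arctan(0.09644) ≈ 11.0172°.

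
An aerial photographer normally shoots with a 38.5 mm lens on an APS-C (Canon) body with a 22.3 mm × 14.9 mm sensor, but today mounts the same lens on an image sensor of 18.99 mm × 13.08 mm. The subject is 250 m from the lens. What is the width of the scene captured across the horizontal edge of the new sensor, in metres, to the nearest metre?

The focal length stays 38.5 mm; the relevant sensor dimension is now w = 18.99 mm. Object distance dₒ = 250 m = 250000 mm.
Thin-lens field width W = w·(dₒ − f)/f = 18.99 × (250000 − 38.5)/38.5 ≈ 123292.698 mm = 123.293 m.

123 m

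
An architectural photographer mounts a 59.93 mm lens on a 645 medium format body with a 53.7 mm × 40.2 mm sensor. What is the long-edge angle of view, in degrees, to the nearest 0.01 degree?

Angle of view α = 2·arctan(w/2f) with w = 53.7 mm and f = 59.93 mm.
w/2f = 0.44802; arctan(0.44802) ≈ 24.1335°, so α ≈ 48.2669°.

48.27°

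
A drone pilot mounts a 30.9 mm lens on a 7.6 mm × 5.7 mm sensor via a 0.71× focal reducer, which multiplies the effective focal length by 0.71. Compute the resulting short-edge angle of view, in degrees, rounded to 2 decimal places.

Effective focal length f = 30.9 × 0.71 = 21.939 mm.
α = 2·arctan(5.7 / (2 × 21.939)) = 2·arctan(0.12991) ≈ 14.8032°.

14.80°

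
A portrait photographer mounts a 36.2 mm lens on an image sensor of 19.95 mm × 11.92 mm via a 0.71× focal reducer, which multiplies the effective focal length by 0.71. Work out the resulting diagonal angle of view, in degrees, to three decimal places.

48.656°

Effective focal length f = 36.2 × 0.71 = 25.702 mm.
Sensor diagonal = √(19.95² + 11.92²) = √540.0889 ≈ 23.2398 mm.
α = 2·arctan(23.240 / (2 × 25.702)) = 2·arctan(0.45210) ≈ 48.6556°.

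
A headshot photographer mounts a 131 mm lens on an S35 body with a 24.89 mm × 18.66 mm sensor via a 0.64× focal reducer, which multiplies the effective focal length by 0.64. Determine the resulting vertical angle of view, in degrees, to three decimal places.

12.700°

Effective focal length f = 131 × 0.64 = 83.84 mm.
α = 2·arctan(18.66 / (2 × 83.84)) = 2·arctan(0.11128) ≈ 12.6999°.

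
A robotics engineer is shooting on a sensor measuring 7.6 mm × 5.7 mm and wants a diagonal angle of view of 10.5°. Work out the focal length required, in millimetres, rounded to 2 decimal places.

51.69 mm

Sensor diagonal = √(7.6² + 5.7²) = √90.2500 ≈ 9.5000 mm.
From α = 2·arctan(d/2f) we get f = d / (2·tan(α/2)).
With d = 9.5000 mm and α/2 = 5.25°, tan(α/2) ≈ 0.09189, so f ≈ 9.5000 / 0.18377 ≈ 51.6939 mm.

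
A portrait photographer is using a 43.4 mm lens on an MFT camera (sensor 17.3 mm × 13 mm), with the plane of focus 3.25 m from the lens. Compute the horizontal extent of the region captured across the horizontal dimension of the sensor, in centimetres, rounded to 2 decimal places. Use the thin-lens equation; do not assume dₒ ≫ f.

127.82 cm

dₒ: 3.25 m = 3250 mm.
Similar triangles through the lens centre give W/dₒ = w/dᵢ; with 1/f = 1/dₒ + 1/dᵢ this gives W = w·(dₒ − f)/f.
W = 17.3 mm × (3250 − 43.4) / 43.4 = 17.3 × 73.8848 ≈ 1278.207 mm = 127.821 cm.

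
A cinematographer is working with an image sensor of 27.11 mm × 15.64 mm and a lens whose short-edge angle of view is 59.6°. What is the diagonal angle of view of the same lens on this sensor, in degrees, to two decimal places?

From the short-edge AOV: f = 15.64 / (2·tan(29.8°)) = 15.64 / 1.14541 ≈ 13.6545 mm.
Sensor diagonal = √(27.11² + 15.64²) = √979.5617 ≈ 31.2980 mm.
Diagonal AOV = 2·arctan(31.2980 / (2 × 13.6545)) = 2·arctan(1.14607) ≈ 97.7874°.

97.79°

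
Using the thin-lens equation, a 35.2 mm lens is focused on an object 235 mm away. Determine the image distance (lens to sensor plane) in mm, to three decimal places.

41.401 mm

1/dᵢ = 1/f − 1/dₒ = 1/35.2 − 1/235 = 0.0241538 mm⁻¹.
dᵢ = 1/0.0241538 ≈ 41.4014 mm.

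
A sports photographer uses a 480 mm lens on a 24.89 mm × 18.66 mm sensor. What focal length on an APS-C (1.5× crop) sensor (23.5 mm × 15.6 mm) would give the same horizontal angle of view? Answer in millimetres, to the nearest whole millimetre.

453 mm

Equal angle of view means equal width/f ratio, so f₂ = f₁ · (width₂/width₁) = 480 × 23.5/24.89.
f₂ = 480 × 0.94415 ≈ 453.194 mm.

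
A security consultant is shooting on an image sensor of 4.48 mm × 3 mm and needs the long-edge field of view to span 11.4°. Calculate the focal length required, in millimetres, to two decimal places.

From α = 2·arctan(w/2f) we get f = w / (2·tan(α/2)).
With w = 4.48 mm and α/2 = 5.7°, tan(α/2) ≈ 0.09981, so f ≈ 4.48 / 0.19963 ≈ 22.4419 mm.

22.44 mm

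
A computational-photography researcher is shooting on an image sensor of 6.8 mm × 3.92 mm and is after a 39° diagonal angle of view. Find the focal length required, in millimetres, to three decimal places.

Sensor diagonal = √(6.8² + 3.92²) = √61.6064 ≈ 7.8490 mm.
From α = 2·arctan(d/2f) we get f = d / (2·tan(α/2)).
With d = 7.8490 mm and α/2 = 19.5°, tan(α/2) ≈ 0.35412, so f ≈ 7.8490 / 0.70824 ≈ 11.0824 mm.

11.082 mm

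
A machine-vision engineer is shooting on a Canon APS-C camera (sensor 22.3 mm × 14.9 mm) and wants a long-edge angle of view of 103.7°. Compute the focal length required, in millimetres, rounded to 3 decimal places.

From α = 2·arctan(w/2f) we get f = w / (2·tan(α/2)).
With w = 22.3 mm and α/2 = 51.85°, tan(α/2) ≈ 1.27306, so f ≈ 22.3 / 2.54612 ≈ 8.7584 mm.

8.758 mm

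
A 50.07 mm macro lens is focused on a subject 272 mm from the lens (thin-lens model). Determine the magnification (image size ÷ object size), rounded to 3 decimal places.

Thin lens: 1/f = 1/dₒ + 1/dᵢ → 1/dᵢ = 1/50.07 − 1/272 = 0.0162956 mm⁻¹, so dᵢ ≈ 61.3664 mm.
Magnification m = dᵢ/dₒ = 61.3664/272 ≈ 0.22561.

0.226×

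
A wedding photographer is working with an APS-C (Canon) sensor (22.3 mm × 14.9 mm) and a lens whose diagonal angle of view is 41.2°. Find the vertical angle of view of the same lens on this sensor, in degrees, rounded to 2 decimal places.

23.59°

Sensor diagonal = √(22.3² + 14.9²) = √719.3000 ≈ 26.8198 mm.
From the diagonal AOV: f = 26.8198 / (2·tan(20.6°)) = 26.8198 / 0.75175 ≈ 35.6764 mm.
Vertical AOV = 2·arctan(14.9 / (2 × 35.6764)) = 2·arctan(0.20882) ≈ 23.5902°.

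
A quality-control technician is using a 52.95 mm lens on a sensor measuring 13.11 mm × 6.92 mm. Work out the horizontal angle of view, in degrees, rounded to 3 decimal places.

14.114°

Angle of view α = 2·arctan(w/2f) with w = 13.11 mm and f = 52.95 mm.
w/2f = 0.12380; arctan(0.12380) ≈ 7.0571°, so α ≈ 14.1142°.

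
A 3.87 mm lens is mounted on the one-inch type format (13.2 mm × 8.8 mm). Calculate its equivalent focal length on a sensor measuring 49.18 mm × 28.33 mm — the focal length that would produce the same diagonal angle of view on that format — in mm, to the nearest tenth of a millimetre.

Sensor diagonal = √(13.2² + 8.8²) = √251.6800 ≈ 15.8644 mm.
Sensor diagonal = √(49.18² + 28.33²) = √3221.2613 ≈ 56.7562 mm.
Equal angle of view means equal diagonal/f ratio, so f₂ = f₁ · (diagonal₂/diagonal₁) = 3.87 × 56.7562/15.8644.
f₂ = 3.87 × 3.57757 ≈ 13.845 mm.

13.8 mm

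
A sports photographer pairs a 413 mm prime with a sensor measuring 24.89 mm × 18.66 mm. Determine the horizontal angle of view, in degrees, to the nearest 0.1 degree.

Angle of view α = 2·arctan(w/2f) with w = 24.89 mm and f = 413 mm.
w/2f = 0.03013; arctan(0.03013) ≈ 1.7260°, so α ≈ 3.4520°.

3.5°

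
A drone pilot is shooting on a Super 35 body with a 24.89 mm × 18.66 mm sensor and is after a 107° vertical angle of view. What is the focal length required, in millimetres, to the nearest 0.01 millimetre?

From α = 2·arctan(h/2f) we get f = h / (2·tan(α/2)).
With h = 18.66 mm and α/2 = 53.5°, tan(α/2) ≈ 1.35142, so f ≈ 18.66 / 2.70284 ≈ 6.9038 mm.

6.90 mm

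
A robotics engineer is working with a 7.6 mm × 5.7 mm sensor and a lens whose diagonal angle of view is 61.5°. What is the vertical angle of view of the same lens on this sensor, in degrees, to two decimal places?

39.29°

Sensor diagonal = √(7.6² + 5.7²) = √90.2500 ≈ 9.5000 mm.
From the diagonal AOV: f = 9.5000 / (2·tan(30.75°)) = 9.5000 / 1.18987 ≈ 7.9840 mm.
Vertical AOV = 2·arctan(5.7 / (2 × 7.9840)) = 2·arctan(0.35696) ≈ 39.2893°.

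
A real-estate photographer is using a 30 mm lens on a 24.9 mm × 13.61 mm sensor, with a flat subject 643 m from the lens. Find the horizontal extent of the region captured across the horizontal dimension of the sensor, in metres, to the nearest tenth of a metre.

dₒ: 643 m = 643000 mm.
Similar triangles through the lens centre give W/dₒ = w/dᵢ; with 1/f = 1/dₒ + 1/dᵢ this gives W = w·(dₒ − f)/f.
W = 24.9 mm × (643000 − 30) / 30 = 24.9 × 21432.3333 ≈ 533665.100 mm = 533.665 m.

533.7 m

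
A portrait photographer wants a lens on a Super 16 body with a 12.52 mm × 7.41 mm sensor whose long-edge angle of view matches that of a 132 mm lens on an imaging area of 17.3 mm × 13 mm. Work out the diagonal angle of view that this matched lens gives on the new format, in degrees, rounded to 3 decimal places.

8.709°

Equal long-edge AOV ⇒ f₂ = f₁ · 12.52/17.3 = 132 × 0.72370 ≈ 95.5283 mm.
Sensor diagonal = √(12.52² + 7.41²) = √211.6585 ≈ 14.5485 mm.
Diagonal AOV on the new format = 2·arctan(14.5485 / (2 × 95.5283)) = 2·arctan(0.07615) ≈ 8.7091°.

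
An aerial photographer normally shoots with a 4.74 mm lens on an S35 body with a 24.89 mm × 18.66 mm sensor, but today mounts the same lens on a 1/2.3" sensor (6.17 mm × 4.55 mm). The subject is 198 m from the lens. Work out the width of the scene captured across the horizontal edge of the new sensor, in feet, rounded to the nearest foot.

The focal length stays 4.74 mm; the relevant sensor dimension is now w = 6.17 mm. Object distance dₒ = 198 m = 198000 mm.
Thin-lens field width W = w·(dₒ − f)/f = 6.17 × (198000 − 4.74)/4.74 ≈ 257728.007 mm = 257728.007/304.8 ft = 845.564 ft.

846 ft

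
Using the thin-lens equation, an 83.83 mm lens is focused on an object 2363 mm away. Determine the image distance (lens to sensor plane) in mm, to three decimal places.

1/dᵢ = 1/f − 1/dₒ = 1/83.83 − 1/2363 = 0.0115057 mm⁻¹.
dᵢ = 1/0.0115057 ≈ 86.9133 mm.

86.913 mm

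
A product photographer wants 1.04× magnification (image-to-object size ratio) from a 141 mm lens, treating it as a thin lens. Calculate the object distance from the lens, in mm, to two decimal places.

276.58 mm

With m = dᵢ/dₒ and 1/f = 1/dₒ + 1/dᵢ, substituting dᵢ = m·dₒ gives 1/f = (1 + 1/m)/dₒ, hence dₒ = f·(1 + 1/m).
dₒ = 141 × (1 + 1/1.04) = 141 × 1.96154 ≈ 276.577 mm.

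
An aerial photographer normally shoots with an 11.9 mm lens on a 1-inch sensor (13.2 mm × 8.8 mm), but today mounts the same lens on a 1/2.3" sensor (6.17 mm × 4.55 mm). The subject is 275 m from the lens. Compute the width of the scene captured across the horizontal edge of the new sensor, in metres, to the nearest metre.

The focal length stays 11.9 mm; the relevant sensor dimension is now w = 6.17 mm. Object distance dₒ = 275 m = 275000 mm.
Thin-lens field width W = w·(dₒ − f)/f = 6.17 × (275000 − 11.9)/11.9 ≈ 142577.864 mm = 142.578 m.

143 m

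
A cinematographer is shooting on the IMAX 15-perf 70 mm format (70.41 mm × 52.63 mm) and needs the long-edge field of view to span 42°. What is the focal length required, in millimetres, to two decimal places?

From α = 2·arctan(w/2f) we get f = w / (2·tan(α/2)).
With w = 70.41 mm and α/2 = 21°, tan(α/2) ≈ 0.38386, so f ≈ 70.41 / 0.76773 ≈ 91.7122 mm.

91.71 mm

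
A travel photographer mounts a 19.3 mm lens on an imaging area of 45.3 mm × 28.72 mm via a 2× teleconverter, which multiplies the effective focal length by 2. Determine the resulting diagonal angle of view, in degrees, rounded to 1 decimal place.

Effective focal length f = 19.3 × 2 = 38.6 mm.
Sensor diagonal = √(45.3² + 28.72²) = √2876.9284 ≈ 53.6370 mm.
α = 2·arctan(53.637 / (2 × 38.6)) = 2·arctan(0.69478) ≈ 69.5816°.

69.6°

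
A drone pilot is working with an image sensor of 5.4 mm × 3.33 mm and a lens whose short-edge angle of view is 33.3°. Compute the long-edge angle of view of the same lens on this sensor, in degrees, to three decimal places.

From the short-edge AOV: f = 3.33 / (2·tan(16.65°)) = 3.33 / 0.59813 ≈ 5.5674 mm.
Long-edge AOV = 2·arctan(5.4 / (2 × 5.5674)) = 2·arctan(0.48497) ≈ 51.7438°.

51.744°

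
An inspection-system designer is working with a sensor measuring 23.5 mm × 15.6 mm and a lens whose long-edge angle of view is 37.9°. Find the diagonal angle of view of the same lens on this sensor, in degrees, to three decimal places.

From the long-edge AOV: f = 23.5 / (2·tan(18.95°)) = 23.5 / 0.68670 ≈ 34.2215 mm.
Sensor diagonal = √(23.5² + 15.6²) = √795.6100 ≈ 28.2066 mm.
Diagonal AOV = 2·arctan(28.2066 / (2 × 34.2215)) = 2·arctan(0.41212) ≈ 44.7949°.

44.795°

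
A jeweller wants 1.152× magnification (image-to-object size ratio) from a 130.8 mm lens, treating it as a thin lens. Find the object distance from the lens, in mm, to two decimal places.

244.34 mm

With m = dᵢ/dₒ and 1/f = 1/dₒ + 1/dᵢ, substituting dᵢ = m·dₒ gives 1/f = (1 + 1/m)/dₒ, hence dₒ = f·(1 + 1/m).
dₒ = 130.8 × (1 + 1/1.152) = 130.8 × 1.86806 ≈ 244.342 mm.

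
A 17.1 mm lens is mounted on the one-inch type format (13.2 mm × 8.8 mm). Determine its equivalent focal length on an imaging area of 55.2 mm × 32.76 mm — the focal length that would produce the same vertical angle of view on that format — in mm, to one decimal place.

Equal angle of view means equal height/f ratio, so f₂ = f₁ · (height₂/height₁) = 17.1 × 32.76/8.8.
f₂ = 17.1 × 3.72273 ≈ 63.659 mm.

63.7 mm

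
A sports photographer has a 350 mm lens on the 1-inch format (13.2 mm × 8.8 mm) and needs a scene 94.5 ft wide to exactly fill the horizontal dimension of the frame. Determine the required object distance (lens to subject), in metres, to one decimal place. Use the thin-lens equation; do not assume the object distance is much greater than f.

764.1 m

W: 94.5 ft × 304.8 mm/ft = 28803.60 mm.
Magnification m = w/W = dᵢ/dₒ; combined with 1/f = 1/dₒ + 1/dᵢ this gives dₒ = f·(1 + W/w).
dₒ = 350 mm × (1 + 28803.6/13.2) = 350 × 2183.0908 ≈ 764081.794 mm = 764.082 m.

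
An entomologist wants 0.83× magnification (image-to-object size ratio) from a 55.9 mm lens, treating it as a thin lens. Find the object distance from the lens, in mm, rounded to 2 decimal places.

With m = dᵢ/dₒ and 1/f = 1/dₒ + 1/dᵢ, substituting dᵢ = m·dₒ gives 1/f = (1 + 1/m)/dₒ, hence dₒ = f·(1 + 1/m).
dₒ = 55.9 × (1 + 1/0.83) = 55.9 × 2.20482 ≈ 123.249 mm.

123.25 mm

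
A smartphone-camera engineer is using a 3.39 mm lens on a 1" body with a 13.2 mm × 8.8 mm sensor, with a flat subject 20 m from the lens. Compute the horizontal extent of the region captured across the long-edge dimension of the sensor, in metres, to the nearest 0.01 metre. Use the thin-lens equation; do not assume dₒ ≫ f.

77.86 m

dₒ: 20 m = 20000 mm.
Similar triangles through the lens centre give W/dₒ = w/dᵢ; with 1/f = 1/dₒ + 1/dᵢ this gives W = w·(dₒ − f)/f.
W = 13.2 mm × (20000 − 3.39) / 3.39 = 13.2 × 5898.7050 ≈ 77862.906 mm = 77.8629 m.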